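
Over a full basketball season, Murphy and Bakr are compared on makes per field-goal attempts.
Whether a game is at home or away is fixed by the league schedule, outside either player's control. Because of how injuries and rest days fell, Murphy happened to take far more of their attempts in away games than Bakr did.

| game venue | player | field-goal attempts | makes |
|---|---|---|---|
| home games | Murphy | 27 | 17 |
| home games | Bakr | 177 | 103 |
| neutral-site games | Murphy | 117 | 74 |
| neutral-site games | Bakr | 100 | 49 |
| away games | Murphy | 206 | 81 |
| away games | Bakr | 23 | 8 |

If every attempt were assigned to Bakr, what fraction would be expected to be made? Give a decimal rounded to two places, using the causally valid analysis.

0.47

Game venue differs across players for reasons unrelated to any effect of the player itself, and it separately predicts the outcome — a classic confounder. We must compare within game venue levels.
Standardising Bakr to the population game venue mix: 0.314·103/177 + 0.334·49/100 + 0.352·8/23 = 0.469.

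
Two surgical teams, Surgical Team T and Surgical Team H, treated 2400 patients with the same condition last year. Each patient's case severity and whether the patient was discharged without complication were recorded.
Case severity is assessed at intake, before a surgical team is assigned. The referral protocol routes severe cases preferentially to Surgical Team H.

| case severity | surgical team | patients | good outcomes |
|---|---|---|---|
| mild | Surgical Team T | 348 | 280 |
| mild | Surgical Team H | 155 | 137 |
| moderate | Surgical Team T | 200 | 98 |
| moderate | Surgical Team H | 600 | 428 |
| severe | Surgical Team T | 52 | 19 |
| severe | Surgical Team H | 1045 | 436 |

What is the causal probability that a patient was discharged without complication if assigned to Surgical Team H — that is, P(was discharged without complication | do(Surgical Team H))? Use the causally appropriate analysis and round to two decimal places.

0.61

Nothing the surgical team does changes case severity; the imbalance is an allocation artefact. With case severity also predicting the outcome, the pooled figure is confounded, and the within-stratum comparison is the causal one.
Standardising Surgical Team H to the population case severity mix: 0.210·137/155 + 0.333·428/600 + 0.457·436/1045 = 0.614.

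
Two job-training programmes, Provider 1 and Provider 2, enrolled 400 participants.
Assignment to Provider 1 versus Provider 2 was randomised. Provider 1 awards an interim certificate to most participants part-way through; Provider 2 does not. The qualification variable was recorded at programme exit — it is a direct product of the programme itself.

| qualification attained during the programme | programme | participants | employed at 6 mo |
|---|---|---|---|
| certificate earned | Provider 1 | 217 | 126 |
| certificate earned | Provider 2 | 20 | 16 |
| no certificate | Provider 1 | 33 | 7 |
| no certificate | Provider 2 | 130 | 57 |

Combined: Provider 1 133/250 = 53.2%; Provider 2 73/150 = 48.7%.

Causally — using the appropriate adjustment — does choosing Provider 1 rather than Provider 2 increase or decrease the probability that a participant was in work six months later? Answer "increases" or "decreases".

increases

Because the programme influences qualification attained during the programme, qualification attained during the programme is a post-treatment mediator, not a confounder. Stratifying on it would bias the estimate; the causal effect is the crude pooled difference.
Pooled: Provider 1 53.2% vs Provider 2 48.7%; Provider 1 is higher overall.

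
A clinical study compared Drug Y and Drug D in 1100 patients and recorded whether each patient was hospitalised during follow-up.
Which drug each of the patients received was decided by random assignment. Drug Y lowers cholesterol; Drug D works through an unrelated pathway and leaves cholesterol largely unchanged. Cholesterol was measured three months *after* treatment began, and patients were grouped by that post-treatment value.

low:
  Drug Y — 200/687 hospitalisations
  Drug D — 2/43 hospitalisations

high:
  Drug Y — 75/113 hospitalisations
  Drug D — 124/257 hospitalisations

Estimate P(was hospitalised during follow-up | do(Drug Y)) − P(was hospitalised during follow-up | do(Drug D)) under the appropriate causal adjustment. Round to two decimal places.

-0.08

Within every cholesterol level Drug D has the lower rate, yet pooled Drug Y does — Simpson's reversal.
Cholesterol lies on the pathway drug → cholesterol → outcome, so adjusting for it blocks the indirect effect. For the total causal effect of drug, use the unadjusted pooled rates.
The causal difference is the pooled difference: 0.344 − 0.420 = -0.076.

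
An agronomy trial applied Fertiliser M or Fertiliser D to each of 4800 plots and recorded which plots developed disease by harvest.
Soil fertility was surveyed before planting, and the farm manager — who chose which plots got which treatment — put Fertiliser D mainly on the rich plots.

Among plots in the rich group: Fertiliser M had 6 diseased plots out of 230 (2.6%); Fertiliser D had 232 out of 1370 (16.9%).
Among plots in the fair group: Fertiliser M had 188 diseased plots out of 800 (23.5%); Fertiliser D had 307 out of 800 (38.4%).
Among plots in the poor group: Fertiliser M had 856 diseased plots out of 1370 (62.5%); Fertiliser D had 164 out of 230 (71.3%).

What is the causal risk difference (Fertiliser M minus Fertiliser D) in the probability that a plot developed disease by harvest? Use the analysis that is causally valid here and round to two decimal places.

Fertiliser M is lower inside every soil fertility stratum but Fertiliser D is lower in aggregate. Whether to stratify depends on how soil fertility relates to the fertiliser.
Nothing the fertiliser does changes soil fertility; the imbalance is an allocation artefact. With soil fertility also predicting the outcome, the pooled figure is confounded, and the within-stratum comparison is the causal one.
Adjusting over the population distribution of soil fertility: 0.333·(0.026−0.169) + 0.333·(0.235−0.384) + 0.333·(0.625−0.713) = -0.127.

-0.13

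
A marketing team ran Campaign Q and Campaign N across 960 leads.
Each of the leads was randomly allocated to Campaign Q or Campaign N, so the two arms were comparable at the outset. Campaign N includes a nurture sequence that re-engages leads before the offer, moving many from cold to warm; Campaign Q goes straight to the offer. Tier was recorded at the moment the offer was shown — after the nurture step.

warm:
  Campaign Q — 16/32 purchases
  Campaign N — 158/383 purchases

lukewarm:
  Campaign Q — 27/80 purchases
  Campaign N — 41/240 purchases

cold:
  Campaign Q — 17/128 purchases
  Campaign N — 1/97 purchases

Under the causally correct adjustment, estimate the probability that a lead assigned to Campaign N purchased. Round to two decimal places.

0.28

Engagement tier lies on the pathway campaign → engagement tier → outcome, so adjusting for it blocks the indirect effect. For the total causal effect of campaign, use the unadjusted pooled rates.
So P(outcome | do(Campaign N)) is just the pooled rate for Campaign N: 200/720 = 0.278.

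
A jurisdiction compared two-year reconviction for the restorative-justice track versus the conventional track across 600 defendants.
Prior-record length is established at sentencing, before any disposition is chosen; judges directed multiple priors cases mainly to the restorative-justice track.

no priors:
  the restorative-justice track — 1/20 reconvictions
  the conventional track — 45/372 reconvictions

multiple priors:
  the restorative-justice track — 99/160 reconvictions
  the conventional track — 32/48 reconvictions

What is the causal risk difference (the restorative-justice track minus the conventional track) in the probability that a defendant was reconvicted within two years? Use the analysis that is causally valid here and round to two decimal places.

-0.06

The stratified and pooled comparisons disagree (the restorative-justice track wins within each prior-record length; the conventional track wins overall), so the answer turns on the causal role of prior-record length.
Since prior-record length is a pre-existing factor (not a product of the disposition) and it affects the outcome on its own, it is a confounder. The stratified rates, not the pooled rate, identify the causal effect.
Adjusting over the population distribution of prior-record length: 0.653·(0.050−0.121) + 0.347·(0.619−0.667) = -0.063.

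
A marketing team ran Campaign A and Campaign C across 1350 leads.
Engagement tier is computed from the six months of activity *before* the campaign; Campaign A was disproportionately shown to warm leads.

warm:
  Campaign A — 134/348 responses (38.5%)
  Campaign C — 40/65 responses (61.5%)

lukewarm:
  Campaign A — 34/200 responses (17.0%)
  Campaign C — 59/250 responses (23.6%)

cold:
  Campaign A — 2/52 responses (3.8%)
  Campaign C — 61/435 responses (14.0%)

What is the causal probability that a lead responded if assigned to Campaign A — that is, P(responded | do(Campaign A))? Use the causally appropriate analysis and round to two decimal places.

0.19

The imbalance in engagement tier arose from how leads were allocated, not from anything the campaign did; and engagement tier independently affects the outcome. The pooled gap is confounded — condition on engagement tier.
Standardising Campaign A to the population engagement tier mix: 0.306·134/348 + 0.333·34/200 + 0.361·2/52 = 0.188.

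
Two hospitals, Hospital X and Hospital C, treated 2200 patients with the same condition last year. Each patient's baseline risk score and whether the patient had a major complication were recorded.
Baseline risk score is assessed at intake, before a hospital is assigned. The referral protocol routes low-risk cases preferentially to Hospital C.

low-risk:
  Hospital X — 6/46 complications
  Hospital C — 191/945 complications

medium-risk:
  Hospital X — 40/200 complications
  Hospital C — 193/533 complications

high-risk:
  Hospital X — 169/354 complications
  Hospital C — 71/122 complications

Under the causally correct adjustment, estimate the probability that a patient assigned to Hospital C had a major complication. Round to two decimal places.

0.34

Nothing the hospital does changes baseline risk score; the imbalance is an allocation artefact. With baseline risk score also predicting the outcome, the pooled figure is confounded, and the within-stratum comparison is the causal one.
Standardising Hospital C to the population baseline risk score mix: 0.450·191/945 + 0.333·193/533 + 0.216·71/122 = 0.338.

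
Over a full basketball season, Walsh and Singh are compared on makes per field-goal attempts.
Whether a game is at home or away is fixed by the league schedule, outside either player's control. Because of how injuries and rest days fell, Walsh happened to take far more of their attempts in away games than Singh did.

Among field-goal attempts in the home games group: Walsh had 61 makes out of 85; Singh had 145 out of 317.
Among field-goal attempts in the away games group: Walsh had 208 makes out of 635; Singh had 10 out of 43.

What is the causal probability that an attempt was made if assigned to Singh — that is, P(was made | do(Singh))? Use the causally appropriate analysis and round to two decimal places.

0.32

Game venue is set before the player has any effect — it is not caused by the player — and it independently drives the outcome. That makes it a confounder, so the causal comparison is within game venue levels.
Standardising Singh to the population game venue mix: 0.372·145/317 + 0.628·10/43 = 0.316.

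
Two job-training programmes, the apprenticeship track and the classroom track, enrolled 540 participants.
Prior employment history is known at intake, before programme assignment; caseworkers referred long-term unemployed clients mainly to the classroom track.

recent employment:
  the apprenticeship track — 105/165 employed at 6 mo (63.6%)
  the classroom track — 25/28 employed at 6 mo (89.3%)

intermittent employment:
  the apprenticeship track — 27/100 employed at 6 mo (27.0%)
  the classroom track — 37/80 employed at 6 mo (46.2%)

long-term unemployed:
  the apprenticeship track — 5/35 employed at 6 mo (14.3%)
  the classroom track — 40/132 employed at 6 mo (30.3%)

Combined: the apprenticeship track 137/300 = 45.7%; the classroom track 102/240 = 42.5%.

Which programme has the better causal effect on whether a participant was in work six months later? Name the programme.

the classroom track

Prior employment history is set before the programme has any effect — it is not caused by the programme — and it independently drives the outcome. That makes it a confounder, so the causal comparison is within prior employment history levels.
Within each level — recent employment: 63.6% vs 89.3%; intermittent employment: 27.0% vs 46.2%; long-term unemployed: 14.3% vs 30.3% — the classroom track is higher every time.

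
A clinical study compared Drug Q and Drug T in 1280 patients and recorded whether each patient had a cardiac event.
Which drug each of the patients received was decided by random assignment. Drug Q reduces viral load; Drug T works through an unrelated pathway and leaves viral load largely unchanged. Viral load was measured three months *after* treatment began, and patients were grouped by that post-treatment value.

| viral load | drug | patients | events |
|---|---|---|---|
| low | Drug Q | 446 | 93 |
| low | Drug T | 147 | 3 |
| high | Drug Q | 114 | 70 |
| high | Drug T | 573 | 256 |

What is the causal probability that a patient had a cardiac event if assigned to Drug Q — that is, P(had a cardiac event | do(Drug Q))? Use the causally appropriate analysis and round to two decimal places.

The viral load-specific comparison favours Drug T throughout, but the pooled figures favour Drug Q. The question is whether to condition on viral load.
Viral load lies on the pathway drug → viral load → outcome, so adjusting for it blocks the indirect effect. For the total causal effect of drug, use the unadjusted pooled rates.
So P(outcome | do(Drug Q)) is just the pooled rate for Drug Q: 163/560 = 0.291.

0.29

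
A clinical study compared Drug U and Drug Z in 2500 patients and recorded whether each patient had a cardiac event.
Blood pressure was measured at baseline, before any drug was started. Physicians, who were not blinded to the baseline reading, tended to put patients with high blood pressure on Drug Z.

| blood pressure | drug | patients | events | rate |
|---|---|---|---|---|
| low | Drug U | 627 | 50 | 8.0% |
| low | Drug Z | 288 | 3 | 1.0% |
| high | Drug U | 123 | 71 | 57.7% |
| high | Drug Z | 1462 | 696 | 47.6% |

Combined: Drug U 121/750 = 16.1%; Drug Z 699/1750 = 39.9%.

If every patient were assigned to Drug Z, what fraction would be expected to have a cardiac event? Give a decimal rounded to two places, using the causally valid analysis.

The imbalance in blood pressure arose from how patients were allocated, not from anything the drug did; and blood pressure independently affects the outcome. The pooled gap is confounded — condition on blood pressure.
Standardising Drug Z to the population blood pressure mix: 0.366·3/288 + 0.634·696/1462 = 0.306.

0.31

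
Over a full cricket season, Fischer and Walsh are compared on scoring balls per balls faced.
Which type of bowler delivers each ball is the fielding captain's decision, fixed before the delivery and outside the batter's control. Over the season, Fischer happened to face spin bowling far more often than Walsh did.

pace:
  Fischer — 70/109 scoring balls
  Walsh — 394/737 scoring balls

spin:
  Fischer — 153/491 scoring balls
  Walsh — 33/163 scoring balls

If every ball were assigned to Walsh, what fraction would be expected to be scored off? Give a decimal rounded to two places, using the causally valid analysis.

0.39

Fischer is higher inside every bowling type stratum but Walsh is higher in aggregate. Whether to stratify depends on how bowling type relates to the player.
Bowling type is set before the player has any effect — it is not caused by the player — and it independently drives the outcome. That makes it a confounder, so the causal comparison is within bowling type levels.
Standardising Walsh to the population bowling type mix: 0.564·394/737 + 0.436·33/163 = 0.390.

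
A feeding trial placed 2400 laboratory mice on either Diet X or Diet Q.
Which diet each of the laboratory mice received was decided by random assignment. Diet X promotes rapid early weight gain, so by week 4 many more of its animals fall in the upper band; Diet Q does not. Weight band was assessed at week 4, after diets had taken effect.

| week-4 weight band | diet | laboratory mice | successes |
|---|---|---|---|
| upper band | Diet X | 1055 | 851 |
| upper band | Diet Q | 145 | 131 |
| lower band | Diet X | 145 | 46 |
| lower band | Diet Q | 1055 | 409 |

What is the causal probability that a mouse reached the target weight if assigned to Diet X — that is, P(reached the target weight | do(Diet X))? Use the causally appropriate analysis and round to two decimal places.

0.75

Within every week-4 weight band level Diet Q has the higher rate, yet pooled Diet X does — Simpson's reversal.
Stratifying would compare diets among laboratory mice the diets themselves sorted into week-4 weight band groups — a form of selection on an intermediate. The unconditioned pooled rates give the total causal effect.
So P(outcome | do(Diet X)) is just the pooled rate for Diet X: 897/1200 = 0.748.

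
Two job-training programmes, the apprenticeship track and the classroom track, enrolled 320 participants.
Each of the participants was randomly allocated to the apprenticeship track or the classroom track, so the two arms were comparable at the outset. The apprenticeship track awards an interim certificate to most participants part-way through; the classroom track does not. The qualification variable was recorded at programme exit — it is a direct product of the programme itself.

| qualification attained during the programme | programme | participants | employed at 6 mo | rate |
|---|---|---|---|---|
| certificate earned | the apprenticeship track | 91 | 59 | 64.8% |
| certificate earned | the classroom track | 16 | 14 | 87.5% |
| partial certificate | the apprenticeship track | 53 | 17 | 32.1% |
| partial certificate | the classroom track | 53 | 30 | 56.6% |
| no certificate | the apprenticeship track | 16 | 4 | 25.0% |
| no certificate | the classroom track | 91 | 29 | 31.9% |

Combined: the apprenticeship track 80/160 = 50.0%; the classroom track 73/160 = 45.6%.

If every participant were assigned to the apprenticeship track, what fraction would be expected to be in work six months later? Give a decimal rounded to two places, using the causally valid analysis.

Qualification attained during the programme is downstream of the programme. One should not condition on a consequence of treatment, so the overall rates are the right comparison.
So P(outcome | do(the apprenticeship track)) is just the pooled rate for the apprenticeship track: 80/160 = 0.500.

0.50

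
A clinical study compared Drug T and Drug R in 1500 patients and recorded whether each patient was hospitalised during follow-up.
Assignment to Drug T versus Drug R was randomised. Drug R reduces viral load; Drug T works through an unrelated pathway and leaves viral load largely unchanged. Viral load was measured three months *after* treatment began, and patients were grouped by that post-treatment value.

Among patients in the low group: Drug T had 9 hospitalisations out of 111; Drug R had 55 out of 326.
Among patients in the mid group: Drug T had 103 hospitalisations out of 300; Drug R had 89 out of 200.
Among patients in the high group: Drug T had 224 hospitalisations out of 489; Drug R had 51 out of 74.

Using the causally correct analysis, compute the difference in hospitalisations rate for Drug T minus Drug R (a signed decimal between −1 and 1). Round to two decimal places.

Because the drug influences viral load, viral load is a post-treatment mediator, not a confounder. Stratifying on it would bias the estimate; the causal effect is the crude pooled difference.
The causal difference is the pooled difference: 0.373 − 0.325 = +0.048.

+0.05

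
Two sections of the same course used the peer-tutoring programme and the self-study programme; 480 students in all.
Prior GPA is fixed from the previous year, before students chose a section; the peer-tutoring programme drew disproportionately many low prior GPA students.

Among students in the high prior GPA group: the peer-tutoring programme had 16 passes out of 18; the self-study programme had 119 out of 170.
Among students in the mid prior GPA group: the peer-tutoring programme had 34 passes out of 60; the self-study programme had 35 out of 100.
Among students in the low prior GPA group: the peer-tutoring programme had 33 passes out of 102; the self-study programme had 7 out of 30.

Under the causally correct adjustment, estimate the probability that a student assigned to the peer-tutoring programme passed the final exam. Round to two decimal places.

0.63

Within every prior GPA band level the peer-tutoring programme has the higher rate, yet pooled the self-study programme does — Simpson's reversal.
Prior GPA band is set before the teaching method has any effect — it is not caused by the teaching method — and it independently drives the outcome. That makes it a confounder, so the causal comparison is within prior GPA band levels.
Standardising the peer-tutoring programme to the population prior GPA band mix: 0.392·16/18 + 0.333·34/60 + 0.275·33/102 = 0.626.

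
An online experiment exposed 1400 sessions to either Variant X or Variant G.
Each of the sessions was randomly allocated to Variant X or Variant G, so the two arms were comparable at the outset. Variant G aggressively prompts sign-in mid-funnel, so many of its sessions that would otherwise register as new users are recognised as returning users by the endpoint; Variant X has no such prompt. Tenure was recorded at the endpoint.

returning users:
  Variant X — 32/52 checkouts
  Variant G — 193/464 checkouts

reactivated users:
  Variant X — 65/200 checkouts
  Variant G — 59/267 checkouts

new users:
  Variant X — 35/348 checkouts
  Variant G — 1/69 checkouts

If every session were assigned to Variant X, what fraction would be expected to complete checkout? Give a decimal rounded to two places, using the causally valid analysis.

0.22

User tenure here is a post-treatment variable shaped by the variant; conditioning on it would introduce bias rather than remove it. The overall comparison is the causal one.
So P(outcome | do(Variant X)) is just the pooled rate for Variant X: 132/600 = 0.220.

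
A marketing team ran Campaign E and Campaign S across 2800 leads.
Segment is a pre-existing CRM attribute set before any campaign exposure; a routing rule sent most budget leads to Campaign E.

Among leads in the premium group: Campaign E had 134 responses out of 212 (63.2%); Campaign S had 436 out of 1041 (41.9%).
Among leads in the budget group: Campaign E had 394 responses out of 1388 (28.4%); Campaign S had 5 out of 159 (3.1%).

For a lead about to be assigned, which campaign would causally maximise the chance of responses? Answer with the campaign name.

Campaign E

Within every customer segment level Campaign E has the higher rate, yet pooled Campaign S does — Simpson's reversal.
Since customer segment is a pre-existing factor (not a product of the campaign) and it affects the outcome on its own, it is a confounder. The stratified rates, not the pooled rate, identify the causal effect.
Within each level — premium: 63.2% vs 41.9%; budget: 28.4% vs 3.1% — Campaign E is higher every time.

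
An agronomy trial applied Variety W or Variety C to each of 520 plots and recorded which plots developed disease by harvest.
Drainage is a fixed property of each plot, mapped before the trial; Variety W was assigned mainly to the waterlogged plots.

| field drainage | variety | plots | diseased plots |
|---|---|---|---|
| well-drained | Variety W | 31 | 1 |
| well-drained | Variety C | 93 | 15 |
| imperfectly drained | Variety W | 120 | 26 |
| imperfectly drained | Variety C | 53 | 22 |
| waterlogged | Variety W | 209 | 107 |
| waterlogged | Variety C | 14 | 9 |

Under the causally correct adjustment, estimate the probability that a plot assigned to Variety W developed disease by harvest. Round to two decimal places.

0.30

The stratified and pooled comparisons disagree (Variety W wins within each field drainage; Variety C wins overall), so the answer turns on the causal role of field drainage.
Since field drainage is a pre-existing factor (not a product of the variety) and it affects the outcome on its own, it is a confounder. The stratified rates, not the pooled rate, identify the causal effect.
Standardising Variety W to the population field drainage mix: 0.238·1/31 + 0.333·26/120 + 0.429·107/209 = 0.299.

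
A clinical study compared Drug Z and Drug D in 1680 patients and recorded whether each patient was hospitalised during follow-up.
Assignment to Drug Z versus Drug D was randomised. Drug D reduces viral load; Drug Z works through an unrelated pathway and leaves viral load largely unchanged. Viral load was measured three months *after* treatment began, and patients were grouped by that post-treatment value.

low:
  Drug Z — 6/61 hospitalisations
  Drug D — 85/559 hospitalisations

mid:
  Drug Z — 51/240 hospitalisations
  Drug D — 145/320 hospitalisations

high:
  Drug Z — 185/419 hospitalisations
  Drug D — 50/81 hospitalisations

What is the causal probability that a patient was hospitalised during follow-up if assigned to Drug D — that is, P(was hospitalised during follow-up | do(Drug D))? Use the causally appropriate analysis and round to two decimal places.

Because the drug influences viral load, viral load is a post-treatment mediator, not a confounder. Stratifying on it would bias the estimate; the causal effect is the crude pooled difference.
So P(outcome | do(Drug D)) is just the pooled rate for Drug D: 280/960 = 0.292.

0.29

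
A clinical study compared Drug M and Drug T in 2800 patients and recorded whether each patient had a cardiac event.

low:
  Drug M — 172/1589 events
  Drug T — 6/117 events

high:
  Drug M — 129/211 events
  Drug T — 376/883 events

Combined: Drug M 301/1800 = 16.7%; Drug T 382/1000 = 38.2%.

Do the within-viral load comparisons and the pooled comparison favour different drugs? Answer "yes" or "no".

Within each viral load level (low 10.8% vs 5.1%; high 61.1% vs 42.6%), Drug T has the lower rate every time. Pooled: 16.7% vs 38.2% — Drug M has the lower rate overall. The two comparisons disagree.

yes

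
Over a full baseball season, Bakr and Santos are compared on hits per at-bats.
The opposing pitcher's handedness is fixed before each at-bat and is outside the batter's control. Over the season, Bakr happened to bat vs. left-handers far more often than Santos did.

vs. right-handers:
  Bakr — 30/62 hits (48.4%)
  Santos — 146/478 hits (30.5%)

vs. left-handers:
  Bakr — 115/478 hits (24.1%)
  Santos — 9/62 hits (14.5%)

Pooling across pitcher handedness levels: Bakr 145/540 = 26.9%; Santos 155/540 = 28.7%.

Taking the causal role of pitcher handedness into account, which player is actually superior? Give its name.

Bakr

Within every pitcher handedness level Bakr has the higher rate, yet pooled Santos does — Simpson's reversal.
Here pitcher handedness is a common cause — it drives both which player a case falls under and the outcome. The crude comparison mixes populations; the stratum-specific rates are the causally relevant ones.
Within each level — vs. right-handers: 48.4% vs 30.5%; vs. left-handers: 24.1% vs 14.5% — Bakr is higher every time.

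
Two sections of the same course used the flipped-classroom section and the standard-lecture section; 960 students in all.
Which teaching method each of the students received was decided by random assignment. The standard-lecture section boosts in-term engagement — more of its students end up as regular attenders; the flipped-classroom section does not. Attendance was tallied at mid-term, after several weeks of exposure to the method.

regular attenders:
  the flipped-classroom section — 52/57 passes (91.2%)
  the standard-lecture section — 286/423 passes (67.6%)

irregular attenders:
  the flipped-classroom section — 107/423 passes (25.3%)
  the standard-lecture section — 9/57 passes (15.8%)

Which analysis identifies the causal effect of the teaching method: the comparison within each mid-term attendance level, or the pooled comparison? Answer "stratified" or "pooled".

The stratified and pooled comparisons disagree (the flipped-classroom section wins within each mid-term attendance; the standard-lecture section wins overall), so the answer turns on the causal role of mid-term attendance.
Mid-term attendance lies on the pathway teaching method → mid-term attendance → outcome, so adjusting for it blocks the indirect effect. For the total causal effect of teaching method, use the unadjusted pooled rates.
Pooled: the flipped-classroom section 33.1% vs the standard-lecture section 61.5%; the standard-lecture section is higher overall.

pooled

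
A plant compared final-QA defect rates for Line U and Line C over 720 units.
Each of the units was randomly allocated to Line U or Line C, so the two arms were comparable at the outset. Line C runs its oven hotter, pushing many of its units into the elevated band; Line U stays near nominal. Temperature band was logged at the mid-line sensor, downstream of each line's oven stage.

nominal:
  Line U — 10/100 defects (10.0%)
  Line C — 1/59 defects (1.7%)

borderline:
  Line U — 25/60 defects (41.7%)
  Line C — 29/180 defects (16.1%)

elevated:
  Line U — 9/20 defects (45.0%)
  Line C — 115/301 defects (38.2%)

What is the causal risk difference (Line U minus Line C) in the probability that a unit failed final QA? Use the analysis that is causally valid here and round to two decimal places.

The stratified and pooled comparisons disagree (Line C wins within each in-process temperature band; Line U wins overall), so the answer turns on the causal role of in-process temperature band.
In-process temperature band is downstream of the line. One should not condition on a consequence of treatment, so the overall rates are the right comparison.
The causal difference is the pooled difference: 0.244 − 0.269 = -0.024.

-0.02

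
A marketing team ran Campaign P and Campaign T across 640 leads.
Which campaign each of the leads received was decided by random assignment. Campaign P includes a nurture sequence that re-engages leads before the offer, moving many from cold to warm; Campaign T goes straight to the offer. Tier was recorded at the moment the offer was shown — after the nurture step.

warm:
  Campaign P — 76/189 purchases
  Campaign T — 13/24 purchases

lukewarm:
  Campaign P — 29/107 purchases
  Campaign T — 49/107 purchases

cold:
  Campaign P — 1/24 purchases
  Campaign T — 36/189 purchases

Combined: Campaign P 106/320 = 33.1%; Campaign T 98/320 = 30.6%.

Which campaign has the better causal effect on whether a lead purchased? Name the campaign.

Campaign P

Engagement tier is downstream of the campaign. One should not condition on a consequence of treatment, so the overall rates are the right comparison.
Pooled: Campaign P 33.1% vs Campaign T 30.6%; Campaign P is higher overall.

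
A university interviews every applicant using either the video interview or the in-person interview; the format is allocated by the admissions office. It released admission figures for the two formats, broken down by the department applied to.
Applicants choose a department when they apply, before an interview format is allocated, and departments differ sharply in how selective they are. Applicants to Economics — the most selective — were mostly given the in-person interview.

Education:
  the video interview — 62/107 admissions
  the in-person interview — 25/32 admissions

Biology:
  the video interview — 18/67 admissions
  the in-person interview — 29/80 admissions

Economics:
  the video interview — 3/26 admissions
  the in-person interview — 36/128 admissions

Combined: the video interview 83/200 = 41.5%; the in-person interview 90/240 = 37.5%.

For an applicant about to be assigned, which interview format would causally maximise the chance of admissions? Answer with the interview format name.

the in-person interview

The imbalance in department arose from how applicants were allocated, not from anything the interview format did; and department independently affects the outcome. The pooled gap is confounded — condition on department.
Within each level — Education: 57.9% vs 78.1%; Biology: 26.9% vs 36.2%; Economics: 11.5% vs 28.1% — the in-person interview is higher every time.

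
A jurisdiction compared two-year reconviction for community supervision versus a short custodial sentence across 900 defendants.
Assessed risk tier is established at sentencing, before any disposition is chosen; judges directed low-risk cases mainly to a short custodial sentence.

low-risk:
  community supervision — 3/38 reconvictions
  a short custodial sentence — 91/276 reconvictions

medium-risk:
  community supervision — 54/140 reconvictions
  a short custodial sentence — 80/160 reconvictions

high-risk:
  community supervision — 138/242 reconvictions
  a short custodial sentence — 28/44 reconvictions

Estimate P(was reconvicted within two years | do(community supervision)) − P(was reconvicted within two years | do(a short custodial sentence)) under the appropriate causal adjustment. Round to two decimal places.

The assessed risk tier-specific comparison favours community supervision throughout, but the pooled figures favour a short custodial sentence. The question is whether to condition on assessed risk tier.
The imbalance in assessed risk tier arose from how defendants were allocated, not from anything the disposition did; and assessed risk tier independently affects the outcome. The pooled gap is confounded — condition on assessed risk tier.
Adjusting over the population distribution of assessed risk tier: 0.349·(0.079−0.330) + 0.333·(0.386−0.500) + 0.318·(0.570−0.636) = -0.147.

-0.15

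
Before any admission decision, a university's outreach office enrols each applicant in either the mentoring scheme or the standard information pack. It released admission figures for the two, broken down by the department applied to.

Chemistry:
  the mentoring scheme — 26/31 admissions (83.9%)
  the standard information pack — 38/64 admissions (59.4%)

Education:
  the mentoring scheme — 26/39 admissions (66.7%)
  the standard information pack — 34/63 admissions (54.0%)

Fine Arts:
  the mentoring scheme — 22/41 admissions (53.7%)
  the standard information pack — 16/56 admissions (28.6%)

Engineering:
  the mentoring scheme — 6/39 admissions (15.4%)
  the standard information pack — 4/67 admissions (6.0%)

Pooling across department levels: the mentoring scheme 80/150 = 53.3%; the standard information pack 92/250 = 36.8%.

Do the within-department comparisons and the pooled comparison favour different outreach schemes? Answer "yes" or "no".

no

Within each department level (Chemistry 83.9% vs 59.4%; Education 66.7% vs 54.0%; Fine Arts 53.7% vs 28.6%; Engineering 15.4% vs 6.0%), the mentoring scheme has the higher rate every time. Pooled: 53.3% vs 36.8% — the mentoring scheme has the higher rate overall. They agree.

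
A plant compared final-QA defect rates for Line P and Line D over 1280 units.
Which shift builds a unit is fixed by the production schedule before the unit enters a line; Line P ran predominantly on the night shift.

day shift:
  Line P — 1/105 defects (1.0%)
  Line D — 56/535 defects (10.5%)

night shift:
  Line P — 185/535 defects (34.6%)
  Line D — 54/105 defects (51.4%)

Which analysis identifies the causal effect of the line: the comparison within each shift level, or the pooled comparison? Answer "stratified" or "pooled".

Shift differs across lines for reasons unrelated to any effect of the line itself, and it separately predicts the outcome — a classic confounder. We must compare within shift levels.
Within each level — day shift: 1.0% vs 10.5%; night shift: 34.6% vs 51.4% — Line P is lower every time.

stratified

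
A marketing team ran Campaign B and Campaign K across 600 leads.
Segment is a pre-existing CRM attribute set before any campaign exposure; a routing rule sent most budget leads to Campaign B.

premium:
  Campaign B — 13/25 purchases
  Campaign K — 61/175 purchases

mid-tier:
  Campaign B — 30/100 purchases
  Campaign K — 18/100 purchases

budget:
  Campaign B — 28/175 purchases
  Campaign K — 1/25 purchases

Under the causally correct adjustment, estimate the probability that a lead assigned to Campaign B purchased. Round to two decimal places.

Campaign B is higher inside every customer segment stratum but Campaign K is higher in aggregate. Whether to stratify depends on how customer segment relates to the campaign.
Customer segment satisfies the back-door criterion: it is not a descendant of the campaign, and it blocks the spurious path from campaign to outcome. Adjusting for it (i.e., using the within-customer segment rates) gives the causal effect.
Standardising Campaign B to the population customer segment mix: 0.333·13/25 + 0.333·30/100 + 0.333·28/175 = 0.327.

0.33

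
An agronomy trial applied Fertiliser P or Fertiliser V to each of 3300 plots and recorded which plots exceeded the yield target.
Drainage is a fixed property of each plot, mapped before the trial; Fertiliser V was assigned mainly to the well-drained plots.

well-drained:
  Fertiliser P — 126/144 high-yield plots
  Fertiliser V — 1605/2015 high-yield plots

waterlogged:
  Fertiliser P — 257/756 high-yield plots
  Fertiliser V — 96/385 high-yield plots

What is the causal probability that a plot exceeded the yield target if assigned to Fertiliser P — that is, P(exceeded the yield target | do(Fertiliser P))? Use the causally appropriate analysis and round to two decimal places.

0.69

The field drainage-specific comparison favours Fertiliser P throughout, but the pooled figures favour Fertiliser V. The question is whether to condition on field drainage.
Field drainage satisfies the back-door criterion: it is not a descendant of the fertiliser, and it blocks the spurious path from fertiliser to outcome. Adjusting for it (i.e., using the within-field drainage rates) gives the causal effect.
Standardising Fertiliser P to the population field drainage mix: 0.654·126/144 + 0.346·257/756 = 0.690.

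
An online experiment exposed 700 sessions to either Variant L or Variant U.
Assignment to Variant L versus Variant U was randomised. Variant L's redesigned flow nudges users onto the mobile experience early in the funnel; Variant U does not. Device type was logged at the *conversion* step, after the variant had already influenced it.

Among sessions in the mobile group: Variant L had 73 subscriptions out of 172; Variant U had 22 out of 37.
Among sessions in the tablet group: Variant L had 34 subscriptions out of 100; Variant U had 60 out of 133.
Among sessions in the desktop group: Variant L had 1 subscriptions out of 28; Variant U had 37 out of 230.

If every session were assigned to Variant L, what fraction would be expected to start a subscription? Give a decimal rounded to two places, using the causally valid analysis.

Variant U is higher inside every device type stratum but Variant L is higher in aggregate. Whether to stratify depends on how device type relates to the variant.
Device type here is a post-treatment variable shaped by the variant; conditioning on it would introduce bias rather than remove it. The overall comparison is the causal one.
So P(outcome | do(Variant L)) is just the pooled rate for Variant L: 108/300 = 0.360.

0.36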